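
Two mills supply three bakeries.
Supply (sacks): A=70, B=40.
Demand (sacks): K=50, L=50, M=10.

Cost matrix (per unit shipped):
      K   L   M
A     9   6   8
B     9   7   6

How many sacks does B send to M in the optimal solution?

10

Solving gives:
  A→K: 20 × 9 = 180
  A→L: 50 × 6 = 300
  B→K: 30 × 9 = 270
  B→M: 10 × 6 = 60
Total cost = 810.
So B→M carries 10 sacks.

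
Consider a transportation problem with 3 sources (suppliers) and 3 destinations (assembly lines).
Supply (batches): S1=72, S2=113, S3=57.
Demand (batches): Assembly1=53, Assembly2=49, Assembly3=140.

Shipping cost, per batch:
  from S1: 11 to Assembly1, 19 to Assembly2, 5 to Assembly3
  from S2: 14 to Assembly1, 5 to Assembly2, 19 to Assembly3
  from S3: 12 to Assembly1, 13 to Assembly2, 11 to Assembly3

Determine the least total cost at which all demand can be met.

2183

One minimum-cost allocation:
  S1→Assembly3: 72 × 5 = 360
  S2→Assembly1: 53 × 14 = 742
  S2→Assembly2: 49 × 5 = 245
  S2→Assembly3: 11 × 19 = 209
  S3→Assembly3: 57 × 11 = 627
Total = 360 + 742 + 245 + 209 + 627 = 2183.
(Supply check: S1 ships 72; S2 ships 113; S3 ships 57.)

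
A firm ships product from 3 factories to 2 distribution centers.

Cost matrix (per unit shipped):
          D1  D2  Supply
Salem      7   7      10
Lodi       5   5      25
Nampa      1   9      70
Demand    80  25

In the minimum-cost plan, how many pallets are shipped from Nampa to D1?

Solving gives:
  Salem→D1: 10 × 7 = 70
  Lodi→D2: 25 × 5 = 125
  Nampa→D1: 70 × 1 = 70
Total cost = 265.
So Nampa→D1 carries 70 pallets.

70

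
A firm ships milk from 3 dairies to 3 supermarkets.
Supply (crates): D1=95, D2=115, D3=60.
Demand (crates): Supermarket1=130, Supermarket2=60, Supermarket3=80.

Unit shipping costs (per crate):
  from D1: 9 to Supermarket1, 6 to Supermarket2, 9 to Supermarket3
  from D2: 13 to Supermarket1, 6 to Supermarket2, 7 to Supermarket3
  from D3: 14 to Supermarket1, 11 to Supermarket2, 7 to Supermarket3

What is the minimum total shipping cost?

2230

Optimal allocation:
  D1–Supermarket1: 95 × 9 = 855
  D2–Supermarket1: 35 × 13 = 455
  D2–Supermarket2: 60 × 6 = 360
  D2–Supermarket3: 20 × 7 = 140
  D3–Supermarket3: 60 × 7 = 420
Total = 855 + 455 + 360 + 140 + 420 = 2230.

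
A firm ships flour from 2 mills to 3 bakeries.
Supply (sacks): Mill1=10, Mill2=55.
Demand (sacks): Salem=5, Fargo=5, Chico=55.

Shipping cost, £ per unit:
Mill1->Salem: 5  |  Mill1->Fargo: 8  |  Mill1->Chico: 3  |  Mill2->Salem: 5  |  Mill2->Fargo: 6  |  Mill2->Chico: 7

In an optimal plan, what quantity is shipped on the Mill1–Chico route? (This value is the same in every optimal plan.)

10

The minimum-cost plan:
  Mill1→Chico: 10 × £3 = £30
  Mill2→Salem: 5 × £5 = £25
  Mill2→Fargo: 5 × £6 = £30
  Mill2→Chico: 45 × £7 = £315
Total cost = £400.
So Mill1→Chico carries 10 sacks.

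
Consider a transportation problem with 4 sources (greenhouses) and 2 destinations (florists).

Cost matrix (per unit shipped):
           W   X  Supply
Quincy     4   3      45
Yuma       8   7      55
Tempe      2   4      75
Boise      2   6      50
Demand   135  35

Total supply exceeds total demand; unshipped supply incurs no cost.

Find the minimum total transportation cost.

395

One minimum-cost allocation:
  Quincy→W: 10 × 4 = 40
  Quincy→X: 35 × 3 = 105
  Tempe→W: 75 × 2 = 150
  Boise→W: 50 × 2 = 100
Total = 40 + 105 + 150 + 100 = 395.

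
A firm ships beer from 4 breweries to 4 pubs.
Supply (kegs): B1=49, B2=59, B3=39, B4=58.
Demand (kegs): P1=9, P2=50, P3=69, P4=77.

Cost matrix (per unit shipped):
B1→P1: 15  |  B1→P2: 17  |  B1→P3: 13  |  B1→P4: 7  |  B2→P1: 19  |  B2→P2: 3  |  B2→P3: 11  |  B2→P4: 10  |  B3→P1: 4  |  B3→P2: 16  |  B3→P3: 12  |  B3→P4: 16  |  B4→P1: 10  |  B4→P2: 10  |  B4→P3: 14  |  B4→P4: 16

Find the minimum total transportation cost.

An optimal shipping plan:
  B1->P4: 49 × 7 = 343
  B2->P2: 50 × 3 = 150
  B2->P4: 9 × 10 = 90
  B3->P1: 9 × 4 = 36
  B3->P3: 30 × 12 = 360
  B4->P3: 39 × 14 = 546
  B4->P4: 19 × 16 = 304
Total = 343 + 150 + 90 + 36 + 360 + 546 + 304 = 1829.

1829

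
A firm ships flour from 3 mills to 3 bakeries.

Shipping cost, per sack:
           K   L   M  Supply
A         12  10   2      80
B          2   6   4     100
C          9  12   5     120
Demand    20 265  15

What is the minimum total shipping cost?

A cheapest plan:
  A to L: 65 × 10 = 650
  A to M: 15 × 2 = 30
  B to K: 20 × 2 = 40
  B to L: 80 × 6 = 480
  C to L: 120 × 12 = 1440
Total = 650 + 30 + 40 + 480 + 1440 = 2640.

2640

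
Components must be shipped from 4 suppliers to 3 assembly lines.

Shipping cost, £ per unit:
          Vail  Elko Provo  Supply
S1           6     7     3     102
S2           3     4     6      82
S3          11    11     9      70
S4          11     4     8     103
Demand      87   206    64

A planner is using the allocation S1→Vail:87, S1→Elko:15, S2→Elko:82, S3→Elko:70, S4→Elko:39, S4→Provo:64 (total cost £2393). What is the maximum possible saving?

Current plan cost = 87·6 + 15·7 + 82·4 + 70·11 + 39·4 + 64·8 = £2393.
Optimal plan:
  S1–Vail: 5 × £6 = £30
  S1–Elko: 33 × £7 = £231
  S1–Provo: 64 × £3 = £192
  S2–Vail: 82 × £3 = £246
  S3–Elko: 70 × £11 = £770
  S4–Elko: 103 × £4 = £412
Optimal cost = £1881.
Saving = 2393 − 1881 = £512.

512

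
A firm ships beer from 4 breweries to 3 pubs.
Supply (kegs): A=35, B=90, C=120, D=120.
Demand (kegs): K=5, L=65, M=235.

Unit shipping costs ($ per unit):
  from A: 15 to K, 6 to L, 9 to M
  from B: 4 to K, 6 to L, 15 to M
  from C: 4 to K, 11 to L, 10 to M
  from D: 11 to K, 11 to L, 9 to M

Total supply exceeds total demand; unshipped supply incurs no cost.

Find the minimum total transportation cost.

2605

An optimal shipping plan:
  A->M: 35 × $9 = $315
  B->L: 65 × $6 = $390
  C->K: 5 × $4 = $20
  C->M: 80 × $10 = $800
  D->M: 120 × $9 = $1080
Total = 315 + 390 + 20 + 800 + 1080 = $2605.
(Supply check: A ships 35; B ships 65; C ships 85; D ships 120.)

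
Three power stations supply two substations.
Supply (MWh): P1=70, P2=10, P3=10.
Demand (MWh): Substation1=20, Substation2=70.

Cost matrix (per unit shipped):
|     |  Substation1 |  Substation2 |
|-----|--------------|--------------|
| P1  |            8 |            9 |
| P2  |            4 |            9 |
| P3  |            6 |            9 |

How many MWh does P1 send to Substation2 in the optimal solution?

70

Solving gives:
  P1->Substation2: 70 MWh
  P2->Substation1: 10 MWh
  P3->Substation1: 10 MWh
Total cost = 730.
So P1→Substation2 carries 70 MWh.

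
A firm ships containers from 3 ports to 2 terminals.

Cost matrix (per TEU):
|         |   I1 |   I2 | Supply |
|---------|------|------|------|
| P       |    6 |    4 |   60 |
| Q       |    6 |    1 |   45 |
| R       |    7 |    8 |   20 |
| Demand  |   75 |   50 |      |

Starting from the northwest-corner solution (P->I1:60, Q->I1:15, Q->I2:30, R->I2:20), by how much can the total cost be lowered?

Current plan cost = 60·6 + 15·6 + 30·1 + 20·8 = 640.
Optimal plan:
  P->I1: 55 × 6 = 330
  P->I2: 5 × 4 = 20
  Q->I2: 45 × 1 = 45
  R->I1: 20 × 7 = 140
Optimal cost = 535.
Saving = 640 − 535 = 105.

105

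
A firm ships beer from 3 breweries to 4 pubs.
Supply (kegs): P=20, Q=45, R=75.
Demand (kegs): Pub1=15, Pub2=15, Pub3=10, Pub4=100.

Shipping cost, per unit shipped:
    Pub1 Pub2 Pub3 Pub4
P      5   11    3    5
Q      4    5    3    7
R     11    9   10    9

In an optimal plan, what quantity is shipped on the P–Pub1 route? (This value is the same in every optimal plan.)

0

The minimum-cost plan:
  P to Pub4: 20 kegs
  Q to Pub1: 15 kegs
  Q to Pub2: 15 kegs
  Q to Pub3: 10 kegs
  Q to Pub4: 5 kegs
  R to Pub4: 75 kegs
Total cost = 975.
The route P→Pub1 is not used.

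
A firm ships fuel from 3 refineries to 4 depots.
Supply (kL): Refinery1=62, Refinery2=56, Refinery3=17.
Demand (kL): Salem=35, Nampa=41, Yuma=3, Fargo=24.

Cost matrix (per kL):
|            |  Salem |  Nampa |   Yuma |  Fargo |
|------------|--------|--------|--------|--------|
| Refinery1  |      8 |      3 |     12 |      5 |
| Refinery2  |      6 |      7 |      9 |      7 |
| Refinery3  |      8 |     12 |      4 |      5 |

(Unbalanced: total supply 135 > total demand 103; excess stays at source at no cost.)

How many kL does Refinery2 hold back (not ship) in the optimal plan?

21

Minimum-cost shipments:
  Refinery1->Nampa: 41 × 3 = 123
  Refinery1->Fargo: 10 × 5 = 50
  Refinery2->Salem: 35 × 6 = 210
  Refinery3->Yuma: 3 × 4 = 12
  Refinery3->Fargo: 14 × 5 = 70
Total cost = 465.
Refinery2 ships 35 of its 56, leaving 21.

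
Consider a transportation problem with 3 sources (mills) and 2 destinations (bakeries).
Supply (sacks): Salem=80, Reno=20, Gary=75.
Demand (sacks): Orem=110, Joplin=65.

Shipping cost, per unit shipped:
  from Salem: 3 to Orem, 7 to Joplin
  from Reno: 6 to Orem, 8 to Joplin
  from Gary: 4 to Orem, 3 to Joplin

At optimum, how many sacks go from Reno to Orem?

Solving gives:
  Salem->Orem: 80 × 3 = 240
  Reno->Orem: 20 × 6 = 120
  Gary->Orem: 10 × 4 = 40
  Gary->Joplin: 65 × 3 = 195
Total cost = 595.
So Reno→Orem carries 20 sacks.

20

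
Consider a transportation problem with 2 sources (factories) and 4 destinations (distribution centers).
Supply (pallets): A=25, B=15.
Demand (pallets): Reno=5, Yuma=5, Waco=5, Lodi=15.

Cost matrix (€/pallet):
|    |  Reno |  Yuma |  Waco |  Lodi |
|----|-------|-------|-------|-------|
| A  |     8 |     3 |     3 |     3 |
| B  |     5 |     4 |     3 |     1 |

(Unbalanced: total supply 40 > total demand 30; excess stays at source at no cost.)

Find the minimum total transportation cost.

80

Optimal allocation:
  A–Yuma: 5 pallets
  A–Waco: 5 pallets
  A–Lodi: 5 pallets
  B–Reno: 5 pallets
  B–Lodi: 10 pallets
Total cost = €80.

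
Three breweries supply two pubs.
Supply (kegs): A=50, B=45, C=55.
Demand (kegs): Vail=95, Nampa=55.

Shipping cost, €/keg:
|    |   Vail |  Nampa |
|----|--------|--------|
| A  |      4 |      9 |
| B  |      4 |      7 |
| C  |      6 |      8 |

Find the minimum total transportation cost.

820

One minimum-cost allocation:
  A→Vail: 50 × €4 = €200
  B→Vail: 45 × €4 = €180
  C→Nampa: 55 × €8 = €440
Total = 200 + 180 + 440 = €820.
(Supply check: A ships 50; B ships 45; C ships 55.)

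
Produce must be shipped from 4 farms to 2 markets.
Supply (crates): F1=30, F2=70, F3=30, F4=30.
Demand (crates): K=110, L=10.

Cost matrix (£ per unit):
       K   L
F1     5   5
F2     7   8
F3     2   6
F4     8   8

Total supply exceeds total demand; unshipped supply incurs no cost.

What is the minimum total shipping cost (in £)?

A cheapest plan:
  F1→K: 20 crates
  F1→L: 10 crates
  F2→K: 60 crates
  F3→K: 30 crates
Total cost = £630.

630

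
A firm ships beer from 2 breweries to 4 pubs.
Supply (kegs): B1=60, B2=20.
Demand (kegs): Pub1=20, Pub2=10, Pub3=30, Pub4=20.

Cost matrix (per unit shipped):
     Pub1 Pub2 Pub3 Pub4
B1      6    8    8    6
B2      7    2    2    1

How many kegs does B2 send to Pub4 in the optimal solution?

0

The minimum-cost plan:
  B1->Pub1: 20 × 6 = 120
  B1->Pub2: 10 × 8 = 80
  B1->Pub3: 10 × 8 = 80
  B1->Pub4: 20 × 6 = 120
  B2->Pub3: 20 × 2 = 40
Total cost = 440.
The route B2→Pub4 is not used.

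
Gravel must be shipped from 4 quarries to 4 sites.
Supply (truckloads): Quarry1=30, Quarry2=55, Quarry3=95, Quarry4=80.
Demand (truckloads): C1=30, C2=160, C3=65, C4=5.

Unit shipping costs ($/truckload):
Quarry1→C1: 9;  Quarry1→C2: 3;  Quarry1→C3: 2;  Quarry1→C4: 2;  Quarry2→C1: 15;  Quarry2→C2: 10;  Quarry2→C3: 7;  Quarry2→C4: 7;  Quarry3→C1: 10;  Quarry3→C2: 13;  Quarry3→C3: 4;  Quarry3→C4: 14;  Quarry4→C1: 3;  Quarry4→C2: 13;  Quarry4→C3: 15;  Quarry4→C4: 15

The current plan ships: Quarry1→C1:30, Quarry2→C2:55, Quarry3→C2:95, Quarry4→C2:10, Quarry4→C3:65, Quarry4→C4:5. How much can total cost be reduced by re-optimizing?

1220

Current plan cost = 30·9 + 55·10 + 95·13 + 10·13 + 65·15 + 5·15 = $3235.
Optimal plan:
  Quarry1 to C2: 30 × $3 = $90
  Quarry2 to C2: 50 × $10 = $500
  Quarry2 to C4: 5 × $7 = $35
  Quarry3 to C2: 30 × $13 = $390
  Quarry3 to C3: 65 × $4 = $260
  Quarry4 to C1: 30 × $3 = $90
  Quarry4 to C2: 50 × $13 = $650
Optimal cost = $2015.
Saving = 3235 − 2015 = $1220.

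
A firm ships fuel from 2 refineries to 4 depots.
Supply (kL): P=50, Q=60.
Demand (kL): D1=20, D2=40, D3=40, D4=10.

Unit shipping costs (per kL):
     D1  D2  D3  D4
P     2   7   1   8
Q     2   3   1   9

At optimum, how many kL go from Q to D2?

40

The minimum-cost plan:
  P to D1: 20 × 2 = 40
  P to D3: 20 × 1 = 20
  P to D4: 10 × 8 = 80
  Q to D2: 40 × 3 = 120
  Q to D3: 20 × 1 = 20
Total cost = 280.
So Q→D2 carries 40 kL.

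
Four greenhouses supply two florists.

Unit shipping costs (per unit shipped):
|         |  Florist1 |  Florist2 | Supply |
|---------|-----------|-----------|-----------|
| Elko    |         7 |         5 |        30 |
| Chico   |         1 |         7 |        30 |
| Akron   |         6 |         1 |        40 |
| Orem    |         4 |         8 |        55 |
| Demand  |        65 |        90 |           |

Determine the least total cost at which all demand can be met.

Optimal allocation:
  Elko–Florist2: 30 × 5 = 150
  Chico–Florist1: 30 × 1 = 30
  Akron–Florist2: 40 × 1 = 40
  Orem–Florist1: 35 × 4 = 140
  Orem–Florist2: 20 × 8 = 160
Total = 150 + 30 + 40 + 140 + 160 = 520.

520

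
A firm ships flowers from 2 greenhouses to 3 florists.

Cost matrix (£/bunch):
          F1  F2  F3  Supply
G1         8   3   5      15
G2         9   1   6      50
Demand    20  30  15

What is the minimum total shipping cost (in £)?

285

Optimal allocation:
  G1->F1: 15 bunches
  G2->F1: 5 bunches
  G2->F2: 30 bunches
  G2->F3: 15 bunches
Total cost = £285.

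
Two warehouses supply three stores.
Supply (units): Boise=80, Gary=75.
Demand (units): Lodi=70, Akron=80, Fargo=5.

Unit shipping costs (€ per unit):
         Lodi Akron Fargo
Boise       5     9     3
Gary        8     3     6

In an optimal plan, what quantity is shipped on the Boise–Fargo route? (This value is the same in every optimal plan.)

5

The minimum-cost plan:
  Boise to Lodi: 70 × €5 = €350
  Boise to Akron: 5 × €9 = €45
  Boise to Fargo: 5 × €3 = €15
  Gary to Akron: 75 × €3 = €225
Total cost = €635.
So Boise→Fargo carries 5 units.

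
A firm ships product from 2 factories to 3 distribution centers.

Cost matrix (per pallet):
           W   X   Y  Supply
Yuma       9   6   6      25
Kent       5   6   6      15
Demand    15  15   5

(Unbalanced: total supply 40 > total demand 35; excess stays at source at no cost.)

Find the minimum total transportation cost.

An optimal shipping plan:
  Yuma–X: 15 × 6 = 90
  Yuma–Y: 5 × 6 = 30
  Kent–W: 15 × 5 = 75
Total = 90 + 30 + 75 = 195.
(Supply check: Yuma ships 20; Kent ships 15.)

195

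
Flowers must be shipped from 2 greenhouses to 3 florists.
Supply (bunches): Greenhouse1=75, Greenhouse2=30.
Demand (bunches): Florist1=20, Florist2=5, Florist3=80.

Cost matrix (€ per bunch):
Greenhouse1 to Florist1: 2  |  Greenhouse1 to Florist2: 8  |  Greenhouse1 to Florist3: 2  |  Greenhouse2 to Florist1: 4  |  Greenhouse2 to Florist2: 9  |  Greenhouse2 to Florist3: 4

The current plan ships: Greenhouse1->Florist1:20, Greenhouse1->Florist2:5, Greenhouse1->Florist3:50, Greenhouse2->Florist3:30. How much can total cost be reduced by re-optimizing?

Current plan cost = 20·2 + 5·8 + 50·2 + 30·4 = €300.
Optimal plan:
  Greenhouse1->Florist1: 20 × €2 = €40
  Greenhouse1->Florist3: 55 × €2 = €110
  Greenhouse2->Florist2: 5 × €9 = €45
  Greenhouse2->Florist3: 25 × €4 = €100
Optimal cost = €295.
Saving = 300 − 295 = €5.

5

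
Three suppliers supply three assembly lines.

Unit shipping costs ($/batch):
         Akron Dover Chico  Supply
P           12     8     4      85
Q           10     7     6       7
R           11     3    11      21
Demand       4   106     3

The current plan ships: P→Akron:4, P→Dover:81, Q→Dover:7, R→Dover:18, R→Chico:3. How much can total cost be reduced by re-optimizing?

Current plan cost = 4·12 + 81·8 + 7·7 + 18·3 + 3·11 = $832.
Optimal plan:
  P→Dover: 82 × $8 = $656
  P→Chico: 3 × $4 = $12
  Q→Akron: 4 × $10 = $40
  Q→Dover: 3 × $7 = $21
  R→Dover: 21 × $3 = $63
Optimal cost = $792.
Saving = 832 − 792 = $40.

40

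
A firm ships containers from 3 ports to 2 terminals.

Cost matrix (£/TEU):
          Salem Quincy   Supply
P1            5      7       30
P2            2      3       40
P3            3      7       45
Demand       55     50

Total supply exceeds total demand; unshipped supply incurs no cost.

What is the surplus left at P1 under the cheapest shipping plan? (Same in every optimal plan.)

10

An optimal plan:
  P1→Salem: 10 × £5 = £50
  P1→Quincy: 10 × £7 = £70
  P2→Quincy: 40 × £3 = £120
  P3→Salem: 45 × £3 = £135
Total cost = £375.
P1 ships 20 of its 30, leaving 10.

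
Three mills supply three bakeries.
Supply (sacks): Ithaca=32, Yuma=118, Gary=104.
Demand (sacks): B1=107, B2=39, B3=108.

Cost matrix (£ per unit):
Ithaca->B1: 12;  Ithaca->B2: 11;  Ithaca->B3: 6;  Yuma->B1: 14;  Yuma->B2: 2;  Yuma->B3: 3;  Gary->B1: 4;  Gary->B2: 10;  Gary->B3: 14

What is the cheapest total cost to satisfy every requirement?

941

Optimal allocation:
  Ithaca→B1: 3 sacks
  Ithaca→B3: 29 sacks
  Yuma→B2: 39 sacks
  Yuma→B3: 79 sacks
  Gary→B1: 104 sacks
Total cost = £941.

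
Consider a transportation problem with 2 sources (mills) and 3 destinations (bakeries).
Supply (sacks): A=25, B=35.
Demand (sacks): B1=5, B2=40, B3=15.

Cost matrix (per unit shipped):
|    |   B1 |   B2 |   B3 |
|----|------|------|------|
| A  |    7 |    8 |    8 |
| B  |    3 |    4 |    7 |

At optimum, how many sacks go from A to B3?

15

The minimum-cost plan:
  A->B1: 5 × 7 = 35
  A->B2: 5 × 8 = 40
  A->B3: 15 × 8 = 120
  B->B2: 35 × 4 = 140
Total cost = 335.
So A→B3 carries 15 sacks.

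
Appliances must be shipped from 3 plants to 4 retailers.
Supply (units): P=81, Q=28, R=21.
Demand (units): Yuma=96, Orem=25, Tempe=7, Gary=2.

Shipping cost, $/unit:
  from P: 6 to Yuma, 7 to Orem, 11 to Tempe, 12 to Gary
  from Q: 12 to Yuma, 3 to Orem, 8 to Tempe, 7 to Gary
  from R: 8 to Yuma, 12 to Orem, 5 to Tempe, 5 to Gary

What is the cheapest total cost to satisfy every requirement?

An optimal shipping plan:
  P→Yuma: 81 × $6 = $486
  Q→Orem: 25 × $3 = $75
  Q→Tempe: 1 × $8 = $8
  Q→Gary: 2 × $7 = $14
  R→Yuma: 15 × $8 = $120
  R→Tempe: 6 × $5 = $30
Total = 486 + 75 + 8 + 14 + 120 + 30 = $733.
(Supply check: P ships 81; Q ships 28; R ships 21.)

733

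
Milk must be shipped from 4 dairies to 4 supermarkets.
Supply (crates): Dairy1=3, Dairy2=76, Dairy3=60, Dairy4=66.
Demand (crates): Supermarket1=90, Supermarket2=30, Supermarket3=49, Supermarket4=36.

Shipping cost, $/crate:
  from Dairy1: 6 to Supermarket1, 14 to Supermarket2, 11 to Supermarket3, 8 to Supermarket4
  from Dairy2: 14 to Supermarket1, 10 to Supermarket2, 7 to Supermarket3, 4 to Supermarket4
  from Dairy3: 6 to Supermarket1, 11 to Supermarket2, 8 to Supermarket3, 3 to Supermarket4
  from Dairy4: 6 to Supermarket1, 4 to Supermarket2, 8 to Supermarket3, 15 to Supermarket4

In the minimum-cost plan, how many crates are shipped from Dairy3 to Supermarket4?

Optimal shipments:
  Dairy1→Supermarket1: 3 × $6 = $18
  Dairy2→Supermarket3: 49 × $7 = $343
  Dairy2→Supermarket4: 27 × $4 = $108
  Dairy3→Supermarket1: 51 × $6 = $306
  Dairy3→Supermarket4: 9 × $3 = $27
  Dairy4→Supermarket1: 36 × $6 = $216
  Dairy4→Supermarket2: 30 × $4 = $120
Total cost = $1138.
So Dairy3→Supermarket4 carries 9 crates.

9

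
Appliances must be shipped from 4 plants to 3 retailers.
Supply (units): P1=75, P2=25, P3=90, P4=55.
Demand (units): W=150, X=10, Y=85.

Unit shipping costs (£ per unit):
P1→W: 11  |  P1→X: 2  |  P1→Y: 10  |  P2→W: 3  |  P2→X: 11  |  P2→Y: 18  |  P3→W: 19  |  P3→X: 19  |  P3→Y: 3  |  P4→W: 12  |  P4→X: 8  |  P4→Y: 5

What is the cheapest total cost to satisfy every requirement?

One minimum-cost allocation:
  P1→W: 65 units
  P1→X: 10 units
  P2→W: 25 units
  P3→W: 5 units
  P3→Y: 85 units
  P4→W: 55 units
Total cost = £1820.
(Supply check: P1 ships 75; P2 ships 25; P3 ships 90; P4 ships 55.)

1820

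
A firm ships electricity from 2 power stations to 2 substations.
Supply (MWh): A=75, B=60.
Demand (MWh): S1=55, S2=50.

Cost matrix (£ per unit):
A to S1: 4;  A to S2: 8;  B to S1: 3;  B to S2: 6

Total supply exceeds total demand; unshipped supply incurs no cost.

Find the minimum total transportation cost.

510

A cheapest plan:
  A->S1: 45 MWh
  B->S1: 10 MWh
  B->S2: 50 MWh
Total cost = £510.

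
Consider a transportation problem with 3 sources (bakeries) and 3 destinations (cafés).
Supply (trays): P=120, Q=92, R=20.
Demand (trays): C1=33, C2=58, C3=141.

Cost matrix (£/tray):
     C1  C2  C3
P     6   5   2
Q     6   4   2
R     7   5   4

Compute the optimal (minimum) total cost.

One minimum-cost allocation:
  P→C3: 120 × £2 = £240
  Q→C1: 13 × £6 = £78
  Q→C2: 58 × £4 = £232
  Q→C3: 21 × £2 = £42
  R→C1: 20 × £7 = £140
Total = 240 + 78 + 232 + 42 + 140 = £732.

732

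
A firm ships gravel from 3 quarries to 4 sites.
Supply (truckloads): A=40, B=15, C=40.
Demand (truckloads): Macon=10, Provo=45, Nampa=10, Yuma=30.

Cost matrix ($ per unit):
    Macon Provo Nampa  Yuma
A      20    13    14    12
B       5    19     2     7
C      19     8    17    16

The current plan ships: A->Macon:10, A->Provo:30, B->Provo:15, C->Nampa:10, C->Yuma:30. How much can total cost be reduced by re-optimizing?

Current plan cost = 10·20 + 30·13 + 15·19 + 10·17 + 30·16 = $1525.
Optimal plan:
  A to Provo: 5 truckloads
  A to Nampa: 5 truckloads
  A to Yuma: 30 truckloads
  B to Macon: 10 truckloads
  B to Nampa: 5 truckloads
  C to Provo: 40 truckloads
Optimal cost = $875.
Saving = 1525 − 875 = $650.

650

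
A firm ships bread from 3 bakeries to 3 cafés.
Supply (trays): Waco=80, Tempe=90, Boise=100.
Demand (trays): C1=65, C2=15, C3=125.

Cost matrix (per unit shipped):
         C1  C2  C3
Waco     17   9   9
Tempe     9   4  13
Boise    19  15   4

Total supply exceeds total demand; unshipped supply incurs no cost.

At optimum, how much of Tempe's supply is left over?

10

Minimum-cost shipments:
  Waco->C3: 25 trays
  Tempe->C1: 65 trays
  Tempe->C2: 15 trays
  Boise->C3: 100 trays
Total cost = 1270.
Tempe ships 80 of its 90, leaving 10.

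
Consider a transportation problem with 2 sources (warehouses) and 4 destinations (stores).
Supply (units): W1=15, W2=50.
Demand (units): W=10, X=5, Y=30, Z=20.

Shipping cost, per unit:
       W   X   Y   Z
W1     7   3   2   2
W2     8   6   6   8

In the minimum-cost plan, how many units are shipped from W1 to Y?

0

The minimum-cost plan:
  W1–Z: 15 × 2 = 30
  W2–W: 10 × 8 = 80
  W2–X: 5 × 6 = 30
  W2–Y: 30 × 6 = 180
  W2–Z: 5 × 8 = 40
Total cost = 360.
The route W1→Y is not used.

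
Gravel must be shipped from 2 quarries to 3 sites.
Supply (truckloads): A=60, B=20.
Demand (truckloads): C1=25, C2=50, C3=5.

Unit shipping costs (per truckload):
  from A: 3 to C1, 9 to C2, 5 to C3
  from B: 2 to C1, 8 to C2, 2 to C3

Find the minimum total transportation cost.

520

One minimum-cost allocation:
  A–C1: 10 × 3 = 30
  A–C2: 50 × 9 = 450
  B–C1: 15 × 2 = 30
  B–C3: 5 × 2 = 10
Total = 30 + 450 + 30 + 10 = 520.
(Supply check: A ships 60; B ships 20.)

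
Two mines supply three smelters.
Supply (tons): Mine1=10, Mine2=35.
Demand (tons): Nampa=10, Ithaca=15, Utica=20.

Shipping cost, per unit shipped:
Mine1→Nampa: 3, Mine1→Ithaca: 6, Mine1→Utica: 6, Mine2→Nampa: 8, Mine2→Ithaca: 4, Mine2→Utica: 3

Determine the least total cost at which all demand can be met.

150

Optimal allocation:
  Mine1 to Nampa: 10 × 3 = 30
  Mine2 to Ithaca: 15 × 4 = 60
  Mine2 to Utica: 20 × 3 = 60
Total = 30 + 60 + 60 = 150.
(Supply check: Mine1 ships 10; Mine2 ships 35.)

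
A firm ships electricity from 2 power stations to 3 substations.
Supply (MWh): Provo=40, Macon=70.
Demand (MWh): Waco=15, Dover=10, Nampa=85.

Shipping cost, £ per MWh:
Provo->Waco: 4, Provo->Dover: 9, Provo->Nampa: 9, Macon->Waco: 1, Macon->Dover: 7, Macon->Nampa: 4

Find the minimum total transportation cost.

An optimal shipping plan:
  Provo–Waco: 15 × £4 = £60
  Provo–Dover: 10 × £9 = £90
  Provo–Nampa: 15 × £9 = £135
  Macon–Nampa: 70 × £4 = £280
Total = 60 + 90 + 135 + 280 = £565.

565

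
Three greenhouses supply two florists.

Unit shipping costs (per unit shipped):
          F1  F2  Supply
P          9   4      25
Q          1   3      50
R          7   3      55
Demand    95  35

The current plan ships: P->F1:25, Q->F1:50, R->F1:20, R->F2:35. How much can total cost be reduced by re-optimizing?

25

Current plan cost = 25·9 + 50·1 + 20·7 + 35·3 = 520.
Optimal plan:
  P→F2: 25 × 4 = 100
  Q→F1: 50 × 1 = 50
  R→F1: 45 × 7 = 315
  R→F2: 10 × 3 = 30
Optimal cost = 495.
Saving = 520 − 495 = 25.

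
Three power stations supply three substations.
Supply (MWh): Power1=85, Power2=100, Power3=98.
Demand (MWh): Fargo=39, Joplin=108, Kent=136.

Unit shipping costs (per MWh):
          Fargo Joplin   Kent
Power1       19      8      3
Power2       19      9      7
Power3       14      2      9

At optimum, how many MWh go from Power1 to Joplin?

0

The minimum-cost plan:
  Power1→Kent: 85 × 3 = 255
  Power2→Fargo: 39 × 19 = 741
  Power2→Joplin: 10 × 9 = 90
  Power2→Kent: 51 × 7 = 357
  Power3→Joplin: 98 × 2 = 196
Total cost = 1639.
The route Power1→Joplin is not used.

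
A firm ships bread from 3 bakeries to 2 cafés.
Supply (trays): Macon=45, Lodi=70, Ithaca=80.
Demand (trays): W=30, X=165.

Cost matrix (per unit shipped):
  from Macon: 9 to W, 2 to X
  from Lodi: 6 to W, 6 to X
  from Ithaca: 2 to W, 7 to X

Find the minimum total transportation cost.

920

Optimal allocation:
  Macon–X: 45 trays
  Lodi–X: 70 trays
  Ithaca–W: 30 trays
  Ithaca–X: 50 trays
Total cost = 920.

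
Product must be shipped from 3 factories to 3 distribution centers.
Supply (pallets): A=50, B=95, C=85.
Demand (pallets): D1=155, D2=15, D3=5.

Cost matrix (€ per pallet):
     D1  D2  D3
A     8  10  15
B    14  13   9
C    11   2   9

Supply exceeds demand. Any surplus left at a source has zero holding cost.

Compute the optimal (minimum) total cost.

1735

An optimal shipping plan:
  A–D1: 50 pallets
  B–D1: 35 pallets
  B–D3: 5 pallets
  C–D1: 70 pallets
  C–D2: 15 pallets
Total cost = €1735.
(Supply check: A ships 50; B ships 40; C ships 85.)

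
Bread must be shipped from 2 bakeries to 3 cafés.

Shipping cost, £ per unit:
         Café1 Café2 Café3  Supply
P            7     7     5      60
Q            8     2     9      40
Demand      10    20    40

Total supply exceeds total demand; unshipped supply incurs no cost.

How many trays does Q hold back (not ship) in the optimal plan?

20

Minimum-cost shipments:
  P–Café1: 10 trays
  P–Café3: 40 trays
  Q–Café2: 20 trays
Total cost = £310.
Q ships 20 of its 40, leaving 20.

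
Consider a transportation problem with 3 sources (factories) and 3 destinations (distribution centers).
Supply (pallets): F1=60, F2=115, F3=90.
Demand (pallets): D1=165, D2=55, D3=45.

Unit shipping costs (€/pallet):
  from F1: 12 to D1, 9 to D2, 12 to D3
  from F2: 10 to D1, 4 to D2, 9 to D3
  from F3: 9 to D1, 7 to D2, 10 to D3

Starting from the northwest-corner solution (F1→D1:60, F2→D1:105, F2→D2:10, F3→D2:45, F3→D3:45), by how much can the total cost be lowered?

270

Current plan cost = 60·12 + 105·10 + 10·4 + 45·7 + 45·10 = €2575.
Optimal plan:
  F1->D1: 60 × €12 = €720
  F2->D1: 15 × €10 = €150
  F2->D2: 55 × €4 = €220
  F2->D3: 45 × €9 = €405
  F3->D1: 90 × €9 = €810
Optimal cost = €2305.
Saving = 2575 − 2305 = €270.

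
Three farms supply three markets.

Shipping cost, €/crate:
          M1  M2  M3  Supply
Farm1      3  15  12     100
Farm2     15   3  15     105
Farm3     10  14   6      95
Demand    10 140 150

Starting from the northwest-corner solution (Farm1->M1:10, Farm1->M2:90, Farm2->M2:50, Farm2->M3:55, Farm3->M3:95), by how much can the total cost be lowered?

Current plan cost = 10·3 + 90·15 + 50·3 + 55·15 + 95·6 = €2925.
Optimal plan:
  Farm1 to M1: 10 crates
  Farm1 to M2: 35 crates
  Farm1 to M3: 55 crates
  Farm2 to M2: 105 crates
  Farm3 to M3: 95 crates
Optimal cost = €2100.
Saving = 2925 − 2100 = €825.

825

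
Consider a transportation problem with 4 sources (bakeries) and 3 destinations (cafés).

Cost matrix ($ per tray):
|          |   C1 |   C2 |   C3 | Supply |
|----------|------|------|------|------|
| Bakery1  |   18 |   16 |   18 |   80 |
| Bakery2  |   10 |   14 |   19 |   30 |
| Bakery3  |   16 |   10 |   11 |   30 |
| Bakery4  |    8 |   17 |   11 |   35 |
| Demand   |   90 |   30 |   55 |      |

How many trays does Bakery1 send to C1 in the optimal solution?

25

Optimal shipments:
  Bakery1->C1: 25 × $18 = $450
  Bakery1->C2: 30 × $16 = $480
  Bakery1->C3: 25 × $18 = $450
  Bakery2->C1: 30 × $10 = $300
  Bakery3->C3: 30 × $11 = $330
  Bakery4->C1: 35 × $8 = $280
Total cost = $2290.
So Bakery1→C1 carries 25 trays.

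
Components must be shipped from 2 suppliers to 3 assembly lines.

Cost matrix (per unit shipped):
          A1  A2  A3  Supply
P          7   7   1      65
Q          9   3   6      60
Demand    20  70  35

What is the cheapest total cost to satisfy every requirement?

425

An optimal shipping plan:
  P->A1: 20 × 7 = 140
  P->A2: 10 × 7 = 70
  P->A3: 35 × 1 = 35
  Q->A2: 60 × 3 = 180
Total = 140 + 70 + 35 + 180 = 425.
(Supply check: P ships 65; Q ships 60.)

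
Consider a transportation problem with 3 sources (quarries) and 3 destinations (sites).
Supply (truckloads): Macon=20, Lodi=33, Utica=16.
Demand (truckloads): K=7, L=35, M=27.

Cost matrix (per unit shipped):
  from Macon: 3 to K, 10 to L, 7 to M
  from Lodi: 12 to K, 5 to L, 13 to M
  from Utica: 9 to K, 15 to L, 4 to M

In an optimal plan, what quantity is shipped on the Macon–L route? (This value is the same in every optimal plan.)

2

The minimum-cost plan:
  Macon→K: 7 × 3 = 21
  Macon→L: 2 × 10 = 20
  Macon→M: 11 × 7 = 77
  Lodi→L: 33 × 5 = 165
  Utica→M: 16 × 4 = 64
Total cost = 347.
So Macon→L carries 2 truckloads.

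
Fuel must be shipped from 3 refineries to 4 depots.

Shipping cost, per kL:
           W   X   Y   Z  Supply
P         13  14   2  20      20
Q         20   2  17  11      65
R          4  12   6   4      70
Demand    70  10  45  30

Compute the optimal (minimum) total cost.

One minimum-cost allocation:
  P→Y: 20 kL
  Q→X: 10 kL
  Q→Y: 25 kL
  Q→Z: 30 kL
  R→W: 70 kL
Total cost = 1095.

1095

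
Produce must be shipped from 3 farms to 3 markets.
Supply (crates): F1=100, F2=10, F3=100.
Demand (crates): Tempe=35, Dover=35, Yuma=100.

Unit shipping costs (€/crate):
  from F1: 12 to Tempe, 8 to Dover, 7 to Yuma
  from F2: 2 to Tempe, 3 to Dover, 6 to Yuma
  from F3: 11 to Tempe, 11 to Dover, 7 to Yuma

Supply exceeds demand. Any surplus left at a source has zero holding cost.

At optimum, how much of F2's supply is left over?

An optimal plan:
  F1–Dover: 35 × €8 = €280
  F1–Yuma: 25 × €7 = €175
  F2–Tempe: 10 × €2 = €20
  F3–Tempe: 25 × €11 = €275
  F3–Yuma: 75 × €7 = €525
Total cost = €1275.
F2 ships 10 of its 10, leaving 0.

0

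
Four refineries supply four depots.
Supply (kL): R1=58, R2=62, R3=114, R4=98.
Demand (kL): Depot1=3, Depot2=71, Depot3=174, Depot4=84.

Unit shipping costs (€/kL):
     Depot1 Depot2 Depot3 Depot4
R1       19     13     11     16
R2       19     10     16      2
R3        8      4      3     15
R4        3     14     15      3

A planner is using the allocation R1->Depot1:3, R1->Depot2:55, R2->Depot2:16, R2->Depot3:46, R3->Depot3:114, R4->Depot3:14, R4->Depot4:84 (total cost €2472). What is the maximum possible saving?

455

Current plan cost = 3·19 + 55·13 + 16·10 + 46·16 + 114·3 + 14·15 + 84·3 = €2472.
Optimal plan:
  R1→Depot3: 58 × €11 = €638
  R2→Depot2: 62 × €10 = €620
  R3→Depot3: 114 × €3 = €342
  R4→Depot1: 3 × €3 = €9
  R4→Depot2: 9 × €14 = €126
  R4→Depot3: 2 × €15 = €30
  R4→Depot4: 84 × €3 = €252
Optimal cost = €2017.
Saving = 2472 − 2017 = €455.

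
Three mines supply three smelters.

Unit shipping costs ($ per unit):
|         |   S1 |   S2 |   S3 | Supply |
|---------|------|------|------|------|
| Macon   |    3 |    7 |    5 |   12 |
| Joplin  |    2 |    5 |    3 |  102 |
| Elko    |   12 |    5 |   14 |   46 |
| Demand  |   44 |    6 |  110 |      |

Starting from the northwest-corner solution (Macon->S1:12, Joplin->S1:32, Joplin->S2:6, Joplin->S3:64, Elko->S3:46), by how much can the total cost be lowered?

98

Current plan cost = 12·3 + 32·2 + 6·5 + 64·3 + 46·14 = $966.
Optimal plan:
  Macon–S1: 4 × $3 = $12
  Macon–S3: 8 × $5 = $40
  Joplin–S3: 102 × $3 = $306
  Elko–S1: 40 × $12 = $480
  Elko–S2: 6 × $5 = $30
Optimal cost = $868.
Saving = 966 − 868 = $98.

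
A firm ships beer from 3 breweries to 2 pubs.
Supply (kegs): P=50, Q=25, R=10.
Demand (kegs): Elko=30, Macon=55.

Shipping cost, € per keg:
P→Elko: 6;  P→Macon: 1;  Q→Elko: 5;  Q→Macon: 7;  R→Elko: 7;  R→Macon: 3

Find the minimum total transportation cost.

225

An optimal shipping plan:
  P–Macon: 50 × €1 = €50
  Q–Elko: 25 × €5 = €125
  R–Elko: 5 × €7 = €35
  R–Macon: 5 × €3 = €15
Total = 50 + 125 + 35 + 15 = €225.
(Supply check: P ships 50; Q ships 25; R ships 10.)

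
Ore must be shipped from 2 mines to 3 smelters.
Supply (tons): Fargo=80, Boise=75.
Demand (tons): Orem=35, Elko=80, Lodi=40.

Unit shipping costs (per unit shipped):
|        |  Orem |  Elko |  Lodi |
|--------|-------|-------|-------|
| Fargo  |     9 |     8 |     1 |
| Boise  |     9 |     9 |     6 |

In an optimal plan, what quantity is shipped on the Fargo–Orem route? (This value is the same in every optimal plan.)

Solving gives:
  Fargo->Elko: 40 × 8 = 320
  Fargo->Lodi: 40 × 1 = 40
  Boise->Orem: 35 × 9 = 315
  Boise->Elko: 40 × 9 = 360
Total cost = 1035.
The route Fargo→Orem is not used.

0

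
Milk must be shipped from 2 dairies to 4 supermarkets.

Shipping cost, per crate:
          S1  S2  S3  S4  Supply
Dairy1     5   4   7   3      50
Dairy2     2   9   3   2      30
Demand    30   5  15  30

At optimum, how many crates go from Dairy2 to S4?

Optimal shipments:
  Dairy1–S1: 15 × 5 = 75
  Dairy1–S2: 5 × 4 = 20
  Dairy1–S4: 30 × 3 = 90
  Dairy2–S1: 15 × 2 = 30
  Dairy2–S3: 15 × 3 = 45
Total cost = 260.
The route Dairy2→S4 is not used.

0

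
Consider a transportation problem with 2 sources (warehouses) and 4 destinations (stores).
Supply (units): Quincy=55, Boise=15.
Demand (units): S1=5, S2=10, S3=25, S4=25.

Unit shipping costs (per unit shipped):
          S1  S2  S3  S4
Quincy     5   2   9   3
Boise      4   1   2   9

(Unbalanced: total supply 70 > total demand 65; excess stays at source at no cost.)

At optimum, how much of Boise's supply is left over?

0

An optimal plan:
  Quincy->S1: 5 units
  Quincy->S2: 10 units
  Quincy->S3: 10 units
  Quincy->S4: 25 units
  Boise->S3: 15 units
Total cost = 240.
Boise ships 15 of its 15, leaving 0.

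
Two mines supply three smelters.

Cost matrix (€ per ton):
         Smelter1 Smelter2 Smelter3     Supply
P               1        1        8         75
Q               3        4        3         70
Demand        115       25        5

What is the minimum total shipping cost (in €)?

One minimum-cost allocation:
  P to Smelter1: 50 tons
  P to Smelter2: 25 tons
  Q to Smelter1: 65 tons
  Q to Smelter3: 5 tons
Total cost = €285.

285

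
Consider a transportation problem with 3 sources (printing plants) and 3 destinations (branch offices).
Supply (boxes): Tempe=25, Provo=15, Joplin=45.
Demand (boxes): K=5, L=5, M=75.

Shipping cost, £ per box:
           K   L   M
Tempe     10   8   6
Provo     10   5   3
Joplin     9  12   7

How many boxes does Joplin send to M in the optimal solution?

40

Optimal shipments:
  Tempe->L: 5 × £8 = £40
  Tempe->M: 20 × £6 = £120
  Provo->M: 15 × £3 = £45
  Joplin->K: 5 × £9 = £45
  Joplin->M: 40 × £7 = £280
Total cost = £530.
So Joplin→M carries 40 boxes.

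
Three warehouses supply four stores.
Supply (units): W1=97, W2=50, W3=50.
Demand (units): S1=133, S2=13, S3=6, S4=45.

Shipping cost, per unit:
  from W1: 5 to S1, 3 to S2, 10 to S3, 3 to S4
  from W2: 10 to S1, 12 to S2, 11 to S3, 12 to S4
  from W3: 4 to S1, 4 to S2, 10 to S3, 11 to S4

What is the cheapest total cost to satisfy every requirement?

A cheapest plan:
  W1–S1: 39 × 5 = 195
  W1–S2: 13 × 3 = 39
  W1–S4: 45 × 3 = 135
  W2–S1: 44 × 10 = 440
  W2–S3: 6 × 11 = 66
  W3–S1: 50 × 4 = 200
Total = 195 + 39 + 135 + 440 + 66 + 200 = 1075.

1075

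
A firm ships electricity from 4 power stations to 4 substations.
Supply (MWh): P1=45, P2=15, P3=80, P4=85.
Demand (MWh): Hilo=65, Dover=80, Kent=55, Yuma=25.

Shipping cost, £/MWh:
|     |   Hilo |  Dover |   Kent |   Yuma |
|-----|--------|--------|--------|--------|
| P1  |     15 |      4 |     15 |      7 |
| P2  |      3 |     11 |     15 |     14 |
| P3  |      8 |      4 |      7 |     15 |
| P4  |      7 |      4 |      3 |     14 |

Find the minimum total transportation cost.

One minimum-cost allocation:
  P1 to Dover: 20 × £4 = £80
  P1 to Yuma: 25 × £7 = £175
  P2 to Hilo: 15 × £3 = £45
  P3 to Hilo: 20 × £8 = £160
  P3 to Dover: 60 × £4 = £240
  P4 to Hilo: 30 × £7 = £210
  P4 to Kent: 55 × £3 = £165
Total = 80 + 175 + 45 + 160 + 240 + 210 + 165 = £1075.

1075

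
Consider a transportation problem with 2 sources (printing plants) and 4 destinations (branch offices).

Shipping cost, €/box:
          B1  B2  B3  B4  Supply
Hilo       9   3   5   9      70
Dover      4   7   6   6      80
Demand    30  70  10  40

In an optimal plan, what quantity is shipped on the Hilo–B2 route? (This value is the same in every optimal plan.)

70

The minimum-cost plan:
  Hilo->B2: 70 boxes
  Dover->B1: 30 boxes
  Dover->B3: 10 boxes
  Dover->B4: 40 boxes
Total cost = €630.
So Hilo→B2 carries 70 boxes.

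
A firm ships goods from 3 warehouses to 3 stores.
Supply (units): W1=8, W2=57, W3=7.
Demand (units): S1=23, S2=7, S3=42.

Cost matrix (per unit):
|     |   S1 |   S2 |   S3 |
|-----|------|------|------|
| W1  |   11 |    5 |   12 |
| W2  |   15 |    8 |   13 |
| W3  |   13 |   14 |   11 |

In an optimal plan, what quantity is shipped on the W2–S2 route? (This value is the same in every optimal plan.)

Optimal shipments:
  W1 to S1: 8 × 11 = 88
  W2 to S1: 8 × 15 = 120
  W2 to S2: 7 × 8 = 56
  W2 to S3: 42 × 13 = 546
  W3 to S1: 7 × 13 = 91
Total cost = 901.
So W2→S2 carries 7 units.

7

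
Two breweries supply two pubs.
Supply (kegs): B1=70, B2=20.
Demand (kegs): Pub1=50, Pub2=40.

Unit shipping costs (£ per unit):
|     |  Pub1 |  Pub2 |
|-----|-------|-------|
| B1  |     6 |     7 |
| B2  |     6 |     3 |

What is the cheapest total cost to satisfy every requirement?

500

A cheapest plan:
  B1 to Pub1: 50 kegs
  B1 to Pub2: 20 kegs
  B2 to Pub2: 20 kegs
Total cost = £500.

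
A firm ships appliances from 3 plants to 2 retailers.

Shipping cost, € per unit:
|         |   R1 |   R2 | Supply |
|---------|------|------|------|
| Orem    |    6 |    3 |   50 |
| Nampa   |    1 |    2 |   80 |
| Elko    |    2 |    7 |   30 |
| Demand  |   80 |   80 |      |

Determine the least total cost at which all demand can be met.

320

Optimal allocation:
  Orem->R2: 50 × €3 = €150
  Nampa->R1: 50 × €1 = €50
  Nampa->R2: 30 × €2 = €60
  Elko->R1: 30 × €2 = €60
Total = 150 + 50 + 60 + 60 = €320.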